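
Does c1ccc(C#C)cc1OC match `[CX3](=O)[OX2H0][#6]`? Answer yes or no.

No

The pattern [CX3](=O)[OX2H0][#6] describes a carbonyl carbon bonded to an oxygen that is itself bonded to carbon (no H on that O) — an ester.
The closest candidate here is a methoxy ether (-OCH3), but the ether oxygen is not adjacent to a C=O carbon. No other fragment satisfies the full query, so there is no match.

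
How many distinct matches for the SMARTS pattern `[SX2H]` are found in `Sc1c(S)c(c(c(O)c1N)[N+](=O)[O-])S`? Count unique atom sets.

[SX2H] is the SMARTS for a thiol: an aliphatic sulfur with two connections, one being H.
The molecule carries 3 separate instances of a thiol (-SH) meeting every constraint; each maps to a distinct set of atoms, giving 3 matches.

3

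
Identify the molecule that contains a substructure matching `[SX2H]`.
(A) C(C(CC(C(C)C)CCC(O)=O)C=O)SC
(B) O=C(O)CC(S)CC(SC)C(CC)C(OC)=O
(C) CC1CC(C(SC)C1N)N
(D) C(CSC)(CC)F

B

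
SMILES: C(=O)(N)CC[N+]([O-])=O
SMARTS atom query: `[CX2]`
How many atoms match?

0

The query [CX2] means: C with X2: aliphatic carbon with exactly 2 total connections.
Check the 8 heavy atoms by environment: 2× C (X4) → no; 1× C (X3) → no; 2× O (X1) → no; 1× N (X3) → no; 1× N (charge +1, X3) → no; 1× O (charge -1, X1) → no.
No environment satisfies the query, so 0 matching atoms.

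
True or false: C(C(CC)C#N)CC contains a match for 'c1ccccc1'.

False

The pattern c1ccccc1 describes six aromatic carbons in a ring — a benzene ring.
The closest candidate here is a methyl group (-CH3), but no six-membered all-carbon aromatic ring is present. No other fragment satisfies the full query, so there is no match.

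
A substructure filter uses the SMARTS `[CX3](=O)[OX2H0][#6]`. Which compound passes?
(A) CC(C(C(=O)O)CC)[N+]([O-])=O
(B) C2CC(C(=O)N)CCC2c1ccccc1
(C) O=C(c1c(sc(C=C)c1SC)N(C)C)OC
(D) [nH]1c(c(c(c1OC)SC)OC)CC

[CX3](=O)[OX2H0][#6] describes a carbonyl carbon bonded to an oxygen that is itself bonded to carbon (no H on that O) (an ester).
(A) has a carboxylic acid group (-C(=O)OH) but the singly-bonded O carries H (OX2H1, not H0).
(B) has a primary amide (-C(=O)NH2) but the carbonyl is bonded to N, not to an O-C linkage.
(C) contains a methyl-ester group (-C(=O)OCH3), which satisfies every atom and bond constraint.
(D) has a methoxy ether (-OCH3) but the ether oxygen is not adjacent to a C=O carbon.
So the answer is (C).

C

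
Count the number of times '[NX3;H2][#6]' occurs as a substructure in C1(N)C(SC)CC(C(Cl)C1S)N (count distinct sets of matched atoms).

[NX3;H2][#6] is the SMARTS for a primary amine: a trivalent nitrogen with two H attached to carbon.
The molecule carries 2 separate instances of a primary amino group (-NH2) meeting every constraint; each maps to a distinct set of atoms, giving 2 matches.

2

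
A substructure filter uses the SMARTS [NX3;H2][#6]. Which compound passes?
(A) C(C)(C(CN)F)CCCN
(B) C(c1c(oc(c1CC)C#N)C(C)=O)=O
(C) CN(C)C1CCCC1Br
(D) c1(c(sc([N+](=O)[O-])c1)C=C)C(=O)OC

[NX3;H2][#6] describes a trivalent nitrogen with two H attached to carbon (a primary amine).
(A) contains a primary amino group (-NH2), which satisfies every atom and bond constraint.
(B) has a nitrile (-C#N) but the nitrogen is NX1 (triple-bonded), not NX3 with two H.
(C) has a dimethylamino group (-N(CH3)2) but the nitrogen has H0, not H2.
(D) has a nitro group (-[N+](=O)[O-]) but the nitrogen is [N+] with no H, not NX3H2.
So the answer is (A).

A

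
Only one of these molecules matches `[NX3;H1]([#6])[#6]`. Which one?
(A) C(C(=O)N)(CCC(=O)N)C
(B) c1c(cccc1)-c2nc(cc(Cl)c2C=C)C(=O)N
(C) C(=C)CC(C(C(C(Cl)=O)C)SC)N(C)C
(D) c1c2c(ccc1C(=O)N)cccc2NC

[NX3;H1]([#6])[#6] describes a trivalent nitrogen with one H, bonded to two carbons (a secondary amine).
(A) has a primary amide (-C(=O)NH2) but the -C(=O)NH2 nitrogen has H2, not H1.
(B) has a primary amide (-C(=O)NH2) but the -C(=O)NH2 nitrogen has H2, not H1.
(C) has a dimethylamino group (-N(CH3)2) but the nitrogen has H0, not H1.
(D) contains an N-methylamino group (-NHCH3), which satisfies every atom and bond constraint.
So the answer is (D).

D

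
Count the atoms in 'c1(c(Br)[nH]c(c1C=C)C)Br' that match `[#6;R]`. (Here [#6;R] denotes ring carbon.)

4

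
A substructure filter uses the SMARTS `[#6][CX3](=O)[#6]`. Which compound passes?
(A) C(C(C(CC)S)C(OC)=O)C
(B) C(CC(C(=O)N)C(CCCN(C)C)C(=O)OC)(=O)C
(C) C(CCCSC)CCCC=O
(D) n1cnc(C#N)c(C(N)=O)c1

[#6][CX3](=O)[#6] describes a carbonyl carbon (no H) flanked by two carbons (a ketone).
(A) has a methyl-ester group (-C(=O)OCH3) but one neighbour of the carbonyl carbon is O, not C.
(B) contains an acetyl/ketone group (-C(=O)CH3), which satisfies every atom and bond constraint.
(C) has an aldehyde (-CHO) but the carbonyl carbon has H1, so it is not flanked by two carbons.
(D) has a primary amide (-C(=O)NH2) but one neighbour of the carbonyl carbon is N, not C.
So the answer is (B).

B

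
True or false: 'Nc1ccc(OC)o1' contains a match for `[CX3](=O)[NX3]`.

The pattern [CX3](=O)[NX3] describes a carbonyl carbon bonded to a trivalent nitrogen — an amide.
The closest candidate here is a primary amino group (-NH2), but the -NH2 is not attached to a carbonyl carbon. No other fragment satisfies the full query, so there is no match.

False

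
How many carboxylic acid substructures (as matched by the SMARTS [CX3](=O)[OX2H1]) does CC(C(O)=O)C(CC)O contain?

1

[CX3](=O)[OX2H1] is the SMARTS for a carboxylic acid: an sp2 carbon double-bonded to O and single-bonded to an -OH oxygen.
Exactly one fragment in the molecule meets all constraints, giving 1 match.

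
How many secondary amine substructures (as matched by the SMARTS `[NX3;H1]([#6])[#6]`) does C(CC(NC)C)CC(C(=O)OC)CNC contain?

2

[NX3;H1]([#6])[#6] is the SMARTS for a secondary amine: a trivalent nitrogen with one H, bonded to two carbons.
The molecule carries 2 separate instances of an N-methylamino group (-NHCH3) meeting every constraint; each maps to a distinct set of atoms, giving 2 matches.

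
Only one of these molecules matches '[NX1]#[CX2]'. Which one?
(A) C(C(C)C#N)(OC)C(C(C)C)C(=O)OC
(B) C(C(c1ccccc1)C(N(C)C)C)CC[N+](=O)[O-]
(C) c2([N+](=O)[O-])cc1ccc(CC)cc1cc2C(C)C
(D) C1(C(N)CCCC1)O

A

[NX1]#[CX2] describes a nitrogen triple-bonded to a two-connected carbon (a nitrile).
(A) contains a nitrile (-C#N), which satisfies every atom and bond constraint.
(B) has a nitro group (-[N+](=O)[O-]) but there is no C#N triple bond.
(C) has a nitro group (-[N+](=O)[O-]) but there is no C#N triple bond.
(D) has a primary amino group (-NH2) but the nitrogen is NX3 (three connections), not NX1 triple-bonded.
So the answer is (A).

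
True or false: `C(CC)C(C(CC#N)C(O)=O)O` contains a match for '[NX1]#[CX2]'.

The pattern [NX1]#[CX2] describes a nitrogen triple-bonded to a two-connected carbon — a nitrile.
The molecule carries a nitrile (-C#N), whose atoms satisfy every constraint of the query, so the pattern matches.

True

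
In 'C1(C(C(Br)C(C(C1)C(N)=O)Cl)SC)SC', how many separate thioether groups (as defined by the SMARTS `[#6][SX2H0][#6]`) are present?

[#6][SX2H0][#6] is the SMARTS for a thioether: an aliphatic sulfur bridging two carbons with no H on the sulfur.
The molecule carries 2 separate instances of a methylthio ether (-SCH3) meeting every constraint; each maps to a distinct set of atoms, giving 2 matches.

2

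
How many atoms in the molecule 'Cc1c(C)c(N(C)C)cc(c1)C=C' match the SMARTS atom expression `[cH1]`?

2

The query [cH1] means: aromatic carbon bearing exactly one hydrogen.
Check the 13 heavy atoms by environment: 4× c (aromatic, H0) → no; 2× c (aromatic, H1) → match; 4× C (H3) → no; 1× N (H0) → no; 1× C (H1) → no; 1× C (H2) → no.
That gives 2 matching atoms.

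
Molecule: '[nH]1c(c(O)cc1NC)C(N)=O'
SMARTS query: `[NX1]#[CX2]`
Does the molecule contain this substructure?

No

The pattern [NX1]#[CX2] describes a nitrogen triple-bonded to a two-connected carbon — a nitrile.
The closest candidate here is a primary amide (-C(=O)NH2), but the nitrogen is NX3, not NX1. No other fragment satisfies the full query, so there is no match.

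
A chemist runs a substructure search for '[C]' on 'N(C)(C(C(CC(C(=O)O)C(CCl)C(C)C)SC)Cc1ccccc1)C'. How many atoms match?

The query [C] means: uppercase C matches aliphatic (non-aromatic) carbon only.
Check the 25 heavy atoms by environment: 14× C → match; 1× Cl → no; 1× S → no; 6× c (aromatic) → no; 1× N → no; 2× O → no.
That gives 14 matching atoms.

14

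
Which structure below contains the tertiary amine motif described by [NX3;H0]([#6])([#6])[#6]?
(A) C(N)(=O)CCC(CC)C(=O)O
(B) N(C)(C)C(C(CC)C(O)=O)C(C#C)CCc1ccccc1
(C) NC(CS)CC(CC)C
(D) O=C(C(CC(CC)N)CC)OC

B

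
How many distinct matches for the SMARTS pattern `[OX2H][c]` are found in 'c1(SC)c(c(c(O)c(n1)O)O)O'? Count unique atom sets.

4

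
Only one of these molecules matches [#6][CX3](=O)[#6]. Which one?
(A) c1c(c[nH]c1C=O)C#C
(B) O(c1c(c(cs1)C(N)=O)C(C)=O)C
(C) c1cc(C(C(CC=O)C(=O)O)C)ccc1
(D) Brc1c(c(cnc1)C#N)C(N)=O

B

[#6][CX3](=O)[#6] describes a carbonyl carbon (no H) flanked by two carbons (a ketone).
(A) has an aldehyde (-CHO) but the carbonyl carbon has H1, so it is not flanked by two carbons.
(B) contains an acetyl/ketone group (-C(=O)CH3), which satisfies every atom and bond constraint.
(C) has a carboxylic acid group (-C(=O)OH) but one neighbour of the carbonyl carbon is O, not C.
(D) has a primary amide (-C(=O)NH2) but one neighbour of the carbonyl carbon is N, not C.
So the answer is (B).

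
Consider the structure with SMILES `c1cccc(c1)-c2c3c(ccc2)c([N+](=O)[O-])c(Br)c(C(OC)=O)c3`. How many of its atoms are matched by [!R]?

The query [!R] means: !R matches any atom not in a ring.
Check the 24 heavy atoms by environment: 16× c (aromatic, in 6-ring) → no; 1× Br (acyclic) → match; 2× C (acyclic) → match; 3× O (acyclic) → match; 1× N (charge +1, acyclic) → match; 1× O (charge -1, acyclic) → match.
Summing the matching environments: 1 + 2 + 3 + 1 + 1 = 8 matching atoms.

8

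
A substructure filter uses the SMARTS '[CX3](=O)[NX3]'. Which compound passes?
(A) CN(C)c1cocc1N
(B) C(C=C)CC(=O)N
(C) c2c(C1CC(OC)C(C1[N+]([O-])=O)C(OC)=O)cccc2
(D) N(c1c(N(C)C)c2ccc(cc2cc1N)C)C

B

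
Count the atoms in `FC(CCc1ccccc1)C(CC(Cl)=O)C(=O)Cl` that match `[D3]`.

5

The query [D3] means: atom with exactly three heavy-atom neighbours.
Check the 18 heavy atoms by environment: 3× C (D2) → no; 4× C (D3) → match; 1× F (D1) → no; 2× O (D1) → no; 2× Cl (D1) → no; 1× c (aromatic, D3) → match; 5× c (aromatic, D2) → no.
Summing the matching environments: 4 + 1 = 5 matching atoms.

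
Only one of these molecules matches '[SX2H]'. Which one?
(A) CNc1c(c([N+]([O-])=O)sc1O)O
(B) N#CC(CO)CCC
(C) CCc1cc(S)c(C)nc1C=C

C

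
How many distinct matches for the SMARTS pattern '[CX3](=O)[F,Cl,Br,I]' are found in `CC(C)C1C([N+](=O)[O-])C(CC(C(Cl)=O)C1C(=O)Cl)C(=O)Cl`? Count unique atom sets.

3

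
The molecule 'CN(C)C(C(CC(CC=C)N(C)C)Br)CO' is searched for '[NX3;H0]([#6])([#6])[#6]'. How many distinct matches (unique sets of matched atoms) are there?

2

[NX3;H0]([#6])([#6])[#6] is the SMARTS for a tertiary amine: a trivalent nitrogen with no H, bonded to three carbons.
The molecule carries 2 separate instances of a dimethylamino group (-N(CH3)2) meeting every constraint; each maps to a distinct set of atoms, giving 2 matches.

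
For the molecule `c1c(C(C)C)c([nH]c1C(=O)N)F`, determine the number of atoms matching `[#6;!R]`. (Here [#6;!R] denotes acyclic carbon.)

4

The query [#6;!R] means: carbon not in any ring.
Check the 12 heavy atoms by environment: 1× n (aromatic, in 5-ring) → no; 4× c (aromatic, in 5-ring) → no; 4× C (acyclic) → match; 1× F (acyclic) → no; 1× O (acyclic) → no; 1× N (acyclic) → no.
That gives 4 matching atoms.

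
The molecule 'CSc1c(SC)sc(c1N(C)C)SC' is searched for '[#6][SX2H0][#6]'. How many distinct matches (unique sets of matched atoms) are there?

[#6][SX2H0][#6] is the SMARTS for a thioether: an aliphatic sulfur bridging two carbons with no H on the sulfur.
The molecule carries 3 separate instances of a methylthio ether (-SCH3) meeting every constraint; each maps to a distinct set of atoms, giving 3 matches.

3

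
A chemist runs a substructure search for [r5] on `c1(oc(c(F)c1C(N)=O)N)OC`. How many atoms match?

The query [r5] means: r5 matches atoms in a five-membered ring.
Check the 12 heavy atoms by environment: 1× o (aromatic, in 5-ring) → match; 4× c (aromatic, in 5-ring) → match; 2× N (acyclic) → no; 1× F (acyclic) → no; 2× O (acyclic) → no; 2× C (acyclic) → no.
Summing the matching environments: 1 + 4 = 5 matching atoms.

5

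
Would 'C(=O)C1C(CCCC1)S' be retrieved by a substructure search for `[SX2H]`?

The pattern [SX2H] describes an aliphatic sulfur with two connections, one being H — a thiol.
The molecule carries a thiol (-SH), whose atoms satisfy every constraint of the query, so the pattern matches.

Yes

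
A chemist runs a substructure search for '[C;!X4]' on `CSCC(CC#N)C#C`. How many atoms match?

The query [C;!X4] means: aliphatic carbon that does not have four total connections.
Check the 9 heavy atoms by environment: 4× C (X4) → no; 3× C (X2) → match; 1× N (X1) → no; 1× S (X2) → no.
That gives 3 matching atoms.

3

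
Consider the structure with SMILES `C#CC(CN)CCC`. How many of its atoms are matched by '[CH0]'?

1

Check the 8 heavy atoms by environment: 3× C (H2) → no; 2× C (H1) → no; 1× N (H2) → no; 1× C (H3) → no; 1× C (H0) → match.
That gives 1 matching atom.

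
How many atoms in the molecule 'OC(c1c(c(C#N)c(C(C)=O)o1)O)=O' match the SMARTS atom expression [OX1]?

The query [OX1] means: aliphatic oxygen with one total connection — typically a carbonyl =O or an oxide.
Check the 14 heavy atoms by environment: 1× o (aromatic, X2) → no; 4× c (aromatic, X3) → no; 1× C (X2) → no; 1× N (X1) → no; 2× O (X2) → no; 2× C (X3) → no; 2× O (X1) → match; 1× C (X4) → no.
That gives 2 matching atoms.

2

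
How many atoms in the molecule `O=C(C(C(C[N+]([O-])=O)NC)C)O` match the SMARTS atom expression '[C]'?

6

Check the 12 heavy atoms by environment: 6× C → match; 3× O → no; 1× N → no; 1× N (charge +1) → no; 1× O (charge -1) → no.
That gives 6 matching atoms.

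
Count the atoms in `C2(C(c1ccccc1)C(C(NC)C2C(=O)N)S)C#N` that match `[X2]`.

The query [X2] means: any atom with exactly two total connections (bonds + H).
Check the 19 heavy atoms by environment: 6× C (X4) → no; 2× N (X3) → no; 1× C (X3) → no; 1× O (X1) → no; 1× C (X2) → match; 1× N (X1) → no; 6× c (aromatic, X3) → no; 1× S (X2) → match.
Summing the matching environments: 1 + 1 = 2 matching atoms.

2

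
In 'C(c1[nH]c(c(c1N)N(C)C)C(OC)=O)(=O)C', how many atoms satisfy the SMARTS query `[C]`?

6

The query [C] means: uppercase C matches aliphatic (non-aromatic) carbon only.
Check the 16 heavy atoms by environment: 1× n (aromatic) → no; 4× c (aromatic) → no; 6× C → match; 3× O → no; 2× N → no.
That gives 6 matching atoms.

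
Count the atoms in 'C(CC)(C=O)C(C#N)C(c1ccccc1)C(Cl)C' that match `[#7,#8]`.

2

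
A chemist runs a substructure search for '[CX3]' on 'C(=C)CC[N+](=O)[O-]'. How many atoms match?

2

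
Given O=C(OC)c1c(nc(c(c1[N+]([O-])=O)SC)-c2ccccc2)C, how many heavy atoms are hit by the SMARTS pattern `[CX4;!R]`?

3

The query [CX4;!R] means: aliphatic carbon with four total connections, not in a ring.
Check the 22 heavy atoms by environment: 1× n (aromatic, X2, in 6-ring) → no; 11× c (aromatic, X3, in 6-ring) → no; 1× S (X2, acyclic) → no; 3× C (X4, acyclic) → match; 1× N (charge +1, X3, acyclic) → no; 1× O (charge -1, X1, acyclic) → no; 2× O (X1, acyclic) → no; 1× C (X3, acyclic) → no; 1× O (X2, acyclic) → no.
That gives 3 matching atoms.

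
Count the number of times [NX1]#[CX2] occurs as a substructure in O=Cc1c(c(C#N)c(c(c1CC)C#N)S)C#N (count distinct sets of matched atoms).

[NX1]#[CX2] is the SMARTS for a nitrile: a nitrogen triple-bonded to a two-connected carbon.
The molecule carries 3 separate instances of a nitrile (-C#N) meeting every constraint; each maps to a distinct set of atoms, giving 3 matches.

3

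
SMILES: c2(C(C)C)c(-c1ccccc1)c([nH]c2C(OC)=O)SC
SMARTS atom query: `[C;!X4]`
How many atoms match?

1

The query [C;!X4] means: aliphatic carbon that does not have four total connections.
Check the 20 heavy atoms by environment: 1× n (aromatic, X3) → no; 10× c (aromatic, X3) → no; 5× C (X4) → no; 1× S (X2) → no; 1× C (X3) → match; 1× O (X1) → no; 1× O (X2) → no.
That gives 1 matching atom.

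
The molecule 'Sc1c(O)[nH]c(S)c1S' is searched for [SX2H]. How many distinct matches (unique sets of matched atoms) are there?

3

[SX2H] is the SMARTS for a thiol: an aliphatic sulfur with two connections, one being H.
The molecule carries 3 separate instances of a thiol (-SH) meeting every constraint; each maps to a distinct set of atoms, giving 3 matches.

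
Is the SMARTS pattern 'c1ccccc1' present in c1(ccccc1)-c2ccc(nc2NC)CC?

The pattern c1ccccc1 describes six aromatic carbons in a ring — a benzene ring.
The molecule carries a phenyl ring, whose atoms satisfy every constraint of the query, so the pattern matches.

Yes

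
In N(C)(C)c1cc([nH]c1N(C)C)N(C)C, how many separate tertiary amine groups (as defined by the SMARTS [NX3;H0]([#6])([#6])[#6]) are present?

3

[NX3;H0]([#6])([#6])[#6] is the SMARTS for a tertiary amine: a trivalent nitrogen with no H, bonded to three carbons.
The molecule carries 3 separate instances of a dimethylamino group (-N(CH3)2) meeting every constraint; each maps to a distinct set of atoms, giving 3 matches.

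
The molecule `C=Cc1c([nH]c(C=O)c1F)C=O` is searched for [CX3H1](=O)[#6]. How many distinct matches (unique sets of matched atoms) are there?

2

[CX3H1](=O)[#6] is the SMARTS for an aldehyde: an sp2 carbon with one H, double-bonded to O and single-bonded to carbon.
The molecule carries 2 separate instances of an aldehyde (-CHO) meeting every constraint; each maps to a distinct set of atoms, giving 2 matches.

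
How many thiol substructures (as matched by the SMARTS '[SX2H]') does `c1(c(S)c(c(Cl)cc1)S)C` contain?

2

[SX2H] is the SMARTS for a thiol: an aliphatic sulfur with two connections, one being H.
The molecule carries 2 separate instances of a thiol (-SH) meeting every constraint; each maps to a distinct set of atoms, giving 2 matches.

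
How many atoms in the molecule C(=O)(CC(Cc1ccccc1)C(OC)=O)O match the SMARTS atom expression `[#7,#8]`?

4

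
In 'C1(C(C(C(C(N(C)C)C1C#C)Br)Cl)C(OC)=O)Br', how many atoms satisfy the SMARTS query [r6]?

6

The query [r6] means: r6 matches atoms in a six-membered ring.
Check the 18 heavy atoms by environment: 6× C (in 6-ring) → match; 6× C (acyclic) → no; 2× O (acyclic) → no; 2× Br (acyclic) → no; 1× N (acyclic) → no; 1× Cl (acyclic) → no.
That gives 6 matching atoms.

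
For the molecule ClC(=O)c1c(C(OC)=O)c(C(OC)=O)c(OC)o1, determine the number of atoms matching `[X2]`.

4

The query [X2] means: any atom with exactly two total connections (bonds + H).
Check the 18 heavy atoms by environment: 1× o (aromatic, X2) → match; 4× c (aromatic, X3) → no; 3× O (X2) → match; 3× C (X4) → no; 3× C (X3) → no; 3× O (X1) → no; 1× Cl (X1) → no.
Summing the matching environments: 1 + 3 = 4 matching atoms.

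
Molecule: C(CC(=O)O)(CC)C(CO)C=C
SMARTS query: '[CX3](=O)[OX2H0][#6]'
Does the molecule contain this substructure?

No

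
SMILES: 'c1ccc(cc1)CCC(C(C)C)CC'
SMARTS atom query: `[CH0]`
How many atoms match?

The query [CH0] means: aliphatic carbon with no attached hydrogen.
Check the 14 heavy atoms by environment: 3× C (H2) → no; 2× C (H1) → no; 3× C (H3) → no; 1× c (aromatic, H0) → no; 5× c (aromatic, H1) → no.
No environment satisfies the query, so 0 matching atoms.

0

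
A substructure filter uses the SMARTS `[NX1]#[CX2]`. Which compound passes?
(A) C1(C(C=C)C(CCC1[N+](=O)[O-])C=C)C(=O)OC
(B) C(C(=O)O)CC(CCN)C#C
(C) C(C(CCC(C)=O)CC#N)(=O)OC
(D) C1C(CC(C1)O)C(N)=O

[NX1]#[CX2] describes a nitrogen triple-bonded to a two-connected carbon (a nitrile).
(A) has a nitro group (-[N+](=O)[O-]) but there is no C#N triple bond.
(B) has a primary amino group (-NH2) but the nitrogen is NX3 (three connections), not NX1 triple-bonded.
(C) contains a nitrile (-C#N), which satisfies every atom and bond constraint.
(D) has a primary amide (-C(=O)NH2) but the nitrogen is NX3, not NX1.
So the answer is (C).

C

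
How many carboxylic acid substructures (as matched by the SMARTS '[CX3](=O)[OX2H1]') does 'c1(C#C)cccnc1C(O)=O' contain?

[CX3](=O)[OX2H1] is the SMARTS for a carboxylic acid: an sp2 carbon double-bonded to O and single-bonded to an -OH oxygen.
Exactly one fragment in the molecule meets all constraints, giving 1 match.

1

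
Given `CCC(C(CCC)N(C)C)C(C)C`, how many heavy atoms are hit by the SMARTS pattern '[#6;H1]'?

3

The query [#6;H1] means: any carbon bearing exactly one hydrogen.
Check the 13 heavy atoms by environment: 6× C (H3) → no; 3× C (H2) → no; 3× C (H1) → match; 1× N (H0) → no.
That gives 3 matching atoms.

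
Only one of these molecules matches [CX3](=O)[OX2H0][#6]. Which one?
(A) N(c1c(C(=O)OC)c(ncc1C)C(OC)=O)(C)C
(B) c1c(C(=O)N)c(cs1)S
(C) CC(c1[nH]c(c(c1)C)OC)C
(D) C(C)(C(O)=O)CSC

A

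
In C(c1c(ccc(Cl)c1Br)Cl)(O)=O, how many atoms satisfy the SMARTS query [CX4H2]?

The query [CX4H2] means: sp3 carbon (X4) with exactly two hydrogens.
Check the 12 heavy atoms by environment: 4× c (aromatic, H0, X3) → no; 2× c (aromatic, H1, X3) → no; 1× C (H0, X3) → no; 1× O (H0, X1) → no; 1× O (H1, X2) → no; 2× Cl (H0, X1) → no; 1× Br (H0, X1) → no.
No environment satisfies the query, so 0 matching atoms.

0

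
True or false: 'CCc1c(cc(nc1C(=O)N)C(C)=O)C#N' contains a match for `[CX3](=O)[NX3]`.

True

The pattern [CX3](=O)[NX3] describes a carbonyl carbon bonded to a trivalent nitrogen — an amide.
The molecule carries a primary amide (-C(=O)NH2), whose atoms satisfy every constraint of the query, so the pattern matches.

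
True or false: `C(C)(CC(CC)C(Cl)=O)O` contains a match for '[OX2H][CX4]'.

True

The pattern [OX2H][CX4] describes a hydroxyl oxygen bound to an sp3 (X4) carbon — an aliphatic alcohol.
The molecule carries a hydroxyl group (-OH), whose atoms satisfy every constraint of the query, so the pattern matches.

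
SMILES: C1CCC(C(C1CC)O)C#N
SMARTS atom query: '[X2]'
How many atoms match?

2

The query [X2] means: any atom with exactly two total connections (bonds + H).
Check the 11 heavy atoms by environment: 8× C (X4) → no; 1× C (X2) → match; 1× N (X1) → no; 1× O (X2) → match.
Summing the matching environments: 1 + 1 = 2 matching atoms.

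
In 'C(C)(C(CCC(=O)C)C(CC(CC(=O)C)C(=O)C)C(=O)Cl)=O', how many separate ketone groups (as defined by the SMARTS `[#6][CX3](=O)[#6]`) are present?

4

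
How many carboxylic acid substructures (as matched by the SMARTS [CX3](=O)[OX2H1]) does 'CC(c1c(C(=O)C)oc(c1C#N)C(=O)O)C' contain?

[CX3](=O)[OX2H1] is the SMARTS for a carboxylic acid: an sp2 carbon double-bonded to O and single-bonded to an -OH oxygen.
Exactly one fragment in the molecule meets all constraints, giving 1 match.

1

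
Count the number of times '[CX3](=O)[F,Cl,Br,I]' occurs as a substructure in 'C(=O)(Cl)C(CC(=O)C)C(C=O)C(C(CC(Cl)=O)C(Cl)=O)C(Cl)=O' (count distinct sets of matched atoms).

4

[CX3](=O)[F,Cl,Br,I] is the SMARTS for an acyl halide: a carbonyl carbon bonded to a halogen.
The molecule carries 4 separate instances of an acyl chloride (-C(=O)Cl) meeting every constraint; each maps to a distinct set of atoms, giving 4 matches.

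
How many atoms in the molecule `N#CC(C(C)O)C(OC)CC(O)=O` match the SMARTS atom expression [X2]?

4

Check the 13 heavy atoms by environment: 6× C (X4) → no; 3× O (X2) → match; 1× C (X2) → match; 1× N (X1) → no; 1× C (X3) → no; 1× O (X1) → no.
Summing the matching environments: 3 + 1 = 4 matching atoms.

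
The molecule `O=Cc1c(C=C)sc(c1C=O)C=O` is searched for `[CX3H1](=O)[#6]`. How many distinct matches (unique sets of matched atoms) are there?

3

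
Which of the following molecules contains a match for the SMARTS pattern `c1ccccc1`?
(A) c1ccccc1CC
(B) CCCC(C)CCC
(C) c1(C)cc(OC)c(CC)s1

A

c1ccccc1 describes six aromatic carbons in a ring (a benzene ring).
(A) contains the required atom environment, so the pattern matches.
(B) has a methyl group (-CH3) but no six-membered all-carbon aromatic ring is present.
(C) has a methyl group (-CH3) but no six-membered all-carbon aromatic ring is present.
So the answer is (A).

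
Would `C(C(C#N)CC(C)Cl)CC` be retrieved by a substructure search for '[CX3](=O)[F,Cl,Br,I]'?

The pattern [CX3](=O)[F,Cl,Br,I] describes a carbonyl carbon bonded to a halogen — an acyl halide.
The closest candidate here is a chloro substituent, but the Cl is not on a carbonyl carbon. No other fragment satisfies the full query, so there is no match.

No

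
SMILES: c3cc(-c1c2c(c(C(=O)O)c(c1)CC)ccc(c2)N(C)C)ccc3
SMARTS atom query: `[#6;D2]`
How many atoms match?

10

The query [#6;D2] means: any carbon bonded to exactly two heavy atoms.
Check the 24 heavy atoms by environment: 7× c (aromatic, D3) → no; 9× c (aromatic, D2) → match; 1× C (D2) → match; 3× C (D1) → no; 1× N (D3) → no; 1× C (D3) → no; 2× O (D1) → no.
Summing the matching environments: 9 + 1 = 10 matching atoms.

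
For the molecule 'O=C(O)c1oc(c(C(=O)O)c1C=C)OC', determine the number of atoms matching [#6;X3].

8

Check the 15 heavy atoms by environment: 1× o (aromatic, X2) → no; 4× c (aromatic, X3) → match; 4× C (X3) → match; 2× O (X1) → no; 3× O (X2) → no; 1× C (X4) → no.
Summing the matching environments: 4 + 4 = 8 matching atoms.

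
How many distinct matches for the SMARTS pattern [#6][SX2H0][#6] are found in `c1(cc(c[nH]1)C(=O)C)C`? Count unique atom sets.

[#6][SX2H0][#6] is the SMARTS for a thioether: an aliphatic sulfur bridging two carbons with no H on the sulfur.
No fragment in the molecule satisfies every constraint, giving 0 matches.

0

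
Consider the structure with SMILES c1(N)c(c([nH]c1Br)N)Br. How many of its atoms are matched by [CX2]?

0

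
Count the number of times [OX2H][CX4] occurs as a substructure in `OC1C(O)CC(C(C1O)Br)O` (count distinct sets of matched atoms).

4

[OX2H][CX4] is the SMARTS for an aliphatic alcohol: a hydroxyl oxygen bound to an sp3 (X4) carbon.
The molecule carries 4 separate instances of a hydroxyl group (-OH) meeting every constraint; each maps to a distinct set of atoms, giving 4 matches.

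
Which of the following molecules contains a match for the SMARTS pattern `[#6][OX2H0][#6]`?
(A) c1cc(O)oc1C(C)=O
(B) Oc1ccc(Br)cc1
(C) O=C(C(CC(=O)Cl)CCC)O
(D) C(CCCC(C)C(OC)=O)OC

[#6][OX2H0][#6] describes an aliphatic oxygen bridging two carbons with no H on the oxygen (an ether).
(A) has a hydroxyl group (-OH) but the oxygen has H1, not H0 bridging two carbons.
(B) has a hydroxyl group (-OH) but the oxygen has H1, not H0 bridging two carbons.
(C) has a carboxylic acid group (-C(=O)OH) but the -OH oxygen has H1; the =O is OX1, not OX2.
(D) contains a methoxy ether (-OCH3), which satisfies every atom and bond constraint.
So the answer is (D).

D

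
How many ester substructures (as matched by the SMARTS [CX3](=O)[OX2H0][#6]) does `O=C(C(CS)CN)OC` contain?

1

[CX3](=O)[OX2H0][#6] is the SMARTS for an ester: a carbonyl carbon bonded to an oxygen that is itself bonded to carbon (no H on that O).
Exactly one fragment in the molecule meets all constraints, giving 1 match.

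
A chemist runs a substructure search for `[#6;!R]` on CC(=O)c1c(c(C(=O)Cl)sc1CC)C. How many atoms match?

6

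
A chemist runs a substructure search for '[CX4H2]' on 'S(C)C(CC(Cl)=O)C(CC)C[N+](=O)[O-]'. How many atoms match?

3

The query [CX4H2] means: sp3 carbon (X4) with exactly two hydrogens.
Check the 14 heavy atoms by environment: 3× C (H2, X4) → match; 2× C (H1, X4) → no; 1× N (charge +1, H0, X3) → no; 1× O (charge -1, H0, X1) → no; 2× O (H0, X1) → no; 1× C (H0, X3) → no; 1× Cl (H0, X1) → no; 1× S (H0, X2) → no; 2× C (H3, X4) → no.
That gives 3 matching atoms.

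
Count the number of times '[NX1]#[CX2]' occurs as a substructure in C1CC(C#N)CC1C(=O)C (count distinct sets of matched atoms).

1

[NX1]#[CX2] is the SMARTS for a nitrile: a nitrogen triple-bonded to a two-connected carbon.
Exactly one fragment in the molecule meets all constraints, giving 1 match.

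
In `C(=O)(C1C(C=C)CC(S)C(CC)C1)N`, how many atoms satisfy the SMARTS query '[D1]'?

Check the 14 heavy atoms by environment: 5× C (D3) → no; 4× C (D2) → no; 2× C (D1) → match; 1× S (D1) → match; 1× O (D1) → match; 1× N (D1) → match.
Summing the matching environments: 2 + 1 + 1 + 1 = 5 matching atoms.

5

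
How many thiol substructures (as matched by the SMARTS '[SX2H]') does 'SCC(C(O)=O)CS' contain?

[SX2H] is the SMARTS for a thiol: an aliphatic sulfur with two connections, one being H.
The molecule carries 2 separate instances of a thiol (-SH) meeting every constraint; each maps to a distinct set of atoms, giving 2 matches.

2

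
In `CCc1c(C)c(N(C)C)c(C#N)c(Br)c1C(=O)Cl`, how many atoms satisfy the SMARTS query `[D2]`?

2

Check the 18 heavy atoms by environment: 6× c (aromatic, D3) → no; 4× C (D1) → no; 1× C (D3) → no; 1× O (D1) → no; 1× Cl (D1) → no; 1× N (D3) → no; 2× C (D2) → match; 1× N (D1) → no; 1× Br (D1) → no.
That gives 2 matching atoms.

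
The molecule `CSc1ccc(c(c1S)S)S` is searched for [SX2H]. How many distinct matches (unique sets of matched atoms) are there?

[SX2H] is the SMARTS for a thiol: an aliphatic sulfur with two connections, one being H.
The molecule carries 3 separate instances of a thiol (-SH) meeting every constraint; each maps to a distinct set of atoms, giving 3 matches.

3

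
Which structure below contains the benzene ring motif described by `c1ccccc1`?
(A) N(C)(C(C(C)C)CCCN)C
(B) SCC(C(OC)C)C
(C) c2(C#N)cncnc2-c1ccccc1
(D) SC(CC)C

c1ccccc1 describes six aromatic carbons in a ring (a benzene ring).
(A) has a methyl group (-CH3) but no six-membered all-carbon aromatic ring is present.
(B) has a methyl group (-CH3) but no six-membered all-carbon aromatic ring is present.
(C) contains a phenyl ring, which satisfies every atom and bond constraint.
(D) has a methyl group (-CH3) but no six-membered all-carbon aromatic ring is present.
So the answer is (C).

C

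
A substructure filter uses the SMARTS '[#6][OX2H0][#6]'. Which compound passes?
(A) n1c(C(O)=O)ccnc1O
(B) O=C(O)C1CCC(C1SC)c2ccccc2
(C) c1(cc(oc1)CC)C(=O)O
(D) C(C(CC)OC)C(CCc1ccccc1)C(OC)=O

[#6][OX2H0][#6] describes an aliphatic oxygen bridging two carbons with no H on the oxygen (an ether).
(A) has a carboxylic acid group (-C(=O)OH) but the -OH oxygen has H1; the =O is OX1, not OX2.
(B) has a carboxylic acid group (-C(=O)OH) but the -OH oxygen has H1; the =O is OX1, not OX2.
(C) has a carboxylic acid group (-C(=O)OH) but the -OH oxygen has H1; the =O is OX1, not OX2.
(D) contains a methoxy ether (-OCH3), which satisfies every atom and bond constraint.
So the answer is (D).

D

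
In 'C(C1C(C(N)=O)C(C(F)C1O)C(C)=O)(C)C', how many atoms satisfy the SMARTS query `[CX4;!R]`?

4

Check the 16 heavy atoms by environment: 5× C (X4, in 5-ring) → no; 2× C (X3, acyclic) → no; 2× O (X1, acyclic) → no; 1× N (X3, acyclic) → no; 4× C (X4, acyclic) → match; 1× O (X2, acyclic) → no; 1× F (X1, acyclic) → no.
That gives 4 matching atoms.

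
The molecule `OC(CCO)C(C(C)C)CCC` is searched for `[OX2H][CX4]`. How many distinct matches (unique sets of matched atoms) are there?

[OX2H][CX4] is the SMARTS for an aliphatic alcohol: a hydroxyl oxygen bound to an sp3 (X4) carbon.
The molecule carries 2 separate instances of a hydroxyl group (-OH) meeting every constraint; each maps to a distinct set of atoms, giving 2 matches.

2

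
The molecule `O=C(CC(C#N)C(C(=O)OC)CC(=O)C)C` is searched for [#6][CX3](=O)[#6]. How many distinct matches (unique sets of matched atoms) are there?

2

[#6][CX3](=O)[#6] is the SMARTS for a ketone: a carbonyl carbon (no H) flanked by two carbons.
The molecule carries 2 separate instances of an acetyl/ketone group (-C(=O)CH3) meeting every constraint; each maps to a distinct set of atoms, giving 2 matches.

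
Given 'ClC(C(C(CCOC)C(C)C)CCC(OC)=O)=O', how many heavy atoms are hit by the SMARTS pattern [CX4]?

11

The query [CX4] means: C with X4: aliphatic carbon with exactly 4 total connections (bonds + H).
Check the 18 heavy atoms by environment: 11× C (X4) → match; 2× C (X3) → no; 2× O (X1) → no; 1× Cl (X1) → no; 2× O (X2) → no.
That gives 11 matching atoms.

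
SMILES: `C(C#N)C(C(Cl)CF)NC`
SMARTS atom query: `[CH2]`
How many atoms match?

2

The query [CH2] means: aliphatic carbon with exactly two hydrogens.
Check the 10 heavy atoms by environment: 2× C (H2) → match; 2× C (H1) → no; 1× C (H0) → no; 1× N (H0) → no; 1× F (H0) → no; 1× N (H1) → no; 1× C (H3) → no; 1× Cl (H0) → no.
That gives 2 matching atoms.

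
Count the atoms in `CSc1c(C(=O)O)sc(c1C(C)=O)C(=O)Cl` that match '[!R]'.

11

The query [!R] means: !R matches any atom not in a ring.
Check the 16 heavy atoms by environment: 1× s (aromatic, in 5-ring) → no; 4× c (aromatic, in 5-ring) → no; 1× S (acyclic) → match; 5× C (acyclic) → match; 4× O (acyclic) → match; 1× Cl (acyclic) → match.
Summing the matching environments: 1 + 5 + 4 + 1 = 11 matching atoms.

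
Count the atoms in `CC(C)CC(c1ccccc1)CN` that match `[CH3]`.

2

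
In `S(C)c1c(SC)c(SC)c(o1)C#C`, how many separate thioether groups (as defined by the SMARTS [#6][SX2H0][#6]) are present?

3

[#6][SX2H0][#6] is the SMARTS for a thioether: an aliphatic sulfur bridging two carbons with no H on the sulfur.
The molecule carries 3 separate instances of a methylthio ether (-SCH3) meeting every constraint; each maps to a distinct set of atoms, giving 3 matches.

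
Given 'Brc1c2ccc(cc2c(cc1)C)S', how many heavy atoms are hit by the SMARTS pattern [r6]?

10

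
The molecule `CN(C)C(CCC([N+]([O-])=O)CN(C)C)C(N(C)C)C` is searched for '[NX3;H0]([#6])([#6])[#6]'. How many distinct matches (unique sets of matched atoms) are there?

[NX3;H0]([#6])([#6])[#6] is the SMARTS for a tertiary amine: a trivalent nitrogen with no H, bonded to three carbons.
The molecule carries 3 separate instances of a dimethylamino group (-N(CH3)2) meeting every constraint; each maps to a distinct set of atoms, giving 3 matches.

3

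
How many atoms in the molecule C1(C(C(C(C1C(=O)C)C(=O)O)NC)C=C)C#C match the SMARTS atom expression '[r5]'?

5

The query [r5] means: r5 matches atoms in a five-membered ring.
Check the 17 heavy atoms by environment: 5× C (in 5-ring) → match; 8× C (acyclic) → no; 3× O (acyclic) → no; 1× N (acyclic) → no.
That gives 5 matching atoms.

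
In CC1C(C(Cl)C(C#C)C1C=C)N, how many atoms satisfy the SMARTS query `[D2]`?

The query [D2] means: atom with exactly two heavy-atom neighbours.
Check the 12 heavy atoms by environment: 5× C (D3) → no; 1× N (D1) → no; 1× Cl (D1) → no; 2× C (D2) → match; 3× C (D1) → no.
That gives 2 matching atoms.

2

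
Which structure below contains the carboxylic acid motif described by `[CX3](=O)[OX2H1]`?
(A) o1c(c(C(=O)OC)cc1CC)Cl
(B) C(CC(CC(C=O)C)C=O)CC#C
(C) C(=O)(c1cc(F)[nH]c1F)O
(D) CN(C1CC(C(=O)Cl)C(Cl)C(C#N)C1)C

C

[CX3](=O)[OX2H1] describes an sp2 carbon double-bonded to O and single-bonded to an -OH oxygen (a carboxylic acid).
(A) has a methyl-ester group (-C(=O)OCH3) but the singly-bonded O has no H (OX2H0, not OX2H1).
(B) has an aldehyde (-CHO) but there is no singly-bonded oxygen on the carbonyl carbon.
(C) contains a carboxylic acid group (-C(=O)OH), which satisfies every atom and bond constraint.
(D) has an acyl chloride (-C(=O)Cl) but the carbonyl is bonded to Cl, not to an -OH oxygen.
So the answer is (C).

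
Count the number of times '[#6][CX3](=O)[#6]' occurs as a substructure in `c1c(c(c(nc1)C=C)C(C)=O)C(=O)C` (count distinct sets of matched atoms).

2

[#6][CX3](=O)[#6] is the SMARTS for a ketone: a carbonyl carbon (no H) flanked by two carbons.
The molecule carries 2 separate instances of an acetyl/ketone group (-C(=O)CH3) meeting every constraint; each maps to a distinct set of atoms, giving 2 matches.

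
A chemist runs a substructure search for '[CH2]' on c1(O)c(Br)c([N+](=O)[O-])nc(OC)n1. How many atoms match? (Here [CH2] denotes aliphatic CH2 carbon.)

The query [CH2] means: aliphatic carbon with exactly two hydrogens.
Check the 13 heavy atoms by environment: 2× n (aromatic, H0) → no; 4× c (aromatic, H0) → no; 1× Br (H0) → no; 1× N (charge +1, H0) → no; 1× O (charge -1, H0) → no; 2× O (H0) → no; 1× C (H3) → no; 1× O (H1) → no.
No environment satisfies the query, so 0 matching atoms.

0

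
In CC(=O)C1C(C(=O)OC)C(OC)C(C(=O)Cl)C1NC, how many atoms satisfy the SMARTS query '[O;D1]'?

3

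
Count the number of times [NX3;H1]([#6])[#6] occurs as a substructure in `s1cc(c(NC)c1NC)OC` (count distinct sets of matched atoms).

2

[NX3;H1]([#6])[#6] is the SMARTS for a secondary amine: a trivalent nitrogen with one H, bonded to two carbons.
The molecule carries 2 separate instances of an N-methylamino group (-NHCH3) meeting every constraint; each maps to a distinct set of atoms, giving 2 matches.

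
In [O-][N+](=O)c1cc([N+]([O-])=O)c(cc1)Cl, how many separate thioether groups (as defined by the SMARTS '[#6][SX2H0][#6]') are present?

0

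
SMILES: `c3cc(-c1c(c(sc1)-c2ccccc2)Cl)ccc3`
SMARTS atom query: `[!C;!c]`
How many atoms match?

2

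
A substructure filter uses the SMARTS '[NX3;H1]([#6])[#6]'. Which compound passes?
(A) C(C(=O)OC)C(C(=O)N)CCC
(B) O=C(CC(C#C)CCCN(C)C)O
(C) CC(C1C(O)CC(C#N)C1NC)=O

[NX3;H1]([#6])[#6] describes a trivalent nitrogen with one H, bonded to two carbons (a secondary amine).
(A) has a primary amide (-C(=O)NH2) but the -C(=O)NH2 nitrogen has H2, not H1.
(B) has a dimethylamino group (-N(CH3)2) but the nitrogen has H0, not H1.
(C) contains an N-methylamino group (-NHCH3), which satisfies every atom and bond constraint.
So the answer is (C).

C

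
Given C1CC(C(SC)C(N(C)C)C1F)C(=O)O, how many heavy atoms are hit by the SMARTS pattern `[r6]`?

6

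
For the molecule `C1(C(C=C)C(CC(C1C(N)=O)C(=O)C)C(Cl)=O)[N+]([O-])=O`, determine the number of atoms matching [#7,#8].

7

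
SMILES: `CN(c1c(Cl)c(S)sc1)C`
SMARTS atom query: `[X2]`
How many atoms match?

2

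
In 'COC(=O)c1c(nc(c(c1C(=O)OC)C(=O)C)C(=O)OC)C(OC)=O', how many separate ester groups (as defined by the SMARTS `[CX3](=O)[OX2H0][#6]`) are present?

4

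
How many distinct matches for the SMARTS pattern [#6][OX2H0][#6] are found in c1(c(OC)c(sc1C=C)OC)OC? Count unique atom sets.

[#6][OX2H0][#6] is the SMARTS for an ether: an aliphatic oxygen bridging two carbons with no H on the oxygen.
The molecule carries 3 separate instances of a methoxy ether (-OCH3) meeting every constraint; each maps to a distinct set of atoms, giving 3 matches.

3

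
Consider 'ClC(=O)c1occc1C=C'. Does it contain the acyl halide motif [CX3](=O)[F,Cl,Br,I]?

Yes

The pattern [CX3](=O)[F,Cl,Br,I] describes a carbonyl carbon bonded to a halogen — an acyl halide.
The molecule carries an acyl chloride (-C(=O)Cl), whose atoms satisfy every constraint of the query, so the pattern matches.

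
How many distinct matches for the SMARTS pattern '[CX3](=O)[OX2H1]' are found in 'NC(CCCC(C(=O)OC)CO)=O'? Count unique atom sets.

0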